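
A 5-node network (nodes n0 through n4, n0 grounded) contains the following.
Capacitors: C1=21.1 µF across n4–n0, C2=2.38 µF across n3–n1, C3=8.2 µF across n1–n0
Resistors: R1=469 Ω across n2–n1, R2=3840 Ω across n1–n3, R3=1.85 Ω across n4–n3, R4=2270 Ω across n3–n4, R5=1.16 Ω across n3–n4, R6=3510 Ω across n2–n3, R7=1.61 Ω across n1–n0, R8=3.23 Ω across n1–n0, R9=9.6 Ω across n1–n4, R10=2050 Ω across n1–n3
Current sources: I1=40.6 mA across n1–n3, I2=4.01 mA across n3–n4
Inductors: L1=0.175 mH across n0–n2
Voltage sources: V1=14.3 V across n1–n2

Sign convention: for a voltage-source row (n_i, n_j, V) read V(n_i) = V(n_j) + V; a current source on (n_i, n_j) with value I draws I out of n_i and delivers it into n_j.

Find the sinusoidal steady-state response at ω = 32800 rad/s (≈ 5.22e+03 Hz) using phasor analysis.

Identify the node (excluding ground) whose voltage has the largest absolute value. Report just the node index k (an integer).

2

Apply KCL at each of the 4 non-ground nodes and solve the resulting linear system.
Node n1: branches {R1, R2, I1, C2, R7, C3, R8, R9, R10, V1} → V_1 = -0.4446-2.374j
Node n2: branches {R1, R6, L1, V1} → V_2 = -14.74-2.374j
Node n3: branches {R2, R3, R4, I1, I2, R5, R6, C2, R10} → V_3 = -0.2071-0.2877j
Node n4: branches {C1, R3, R4, I2, R5, R9} → V_4 = -0.3462-0.2729j
Source currents: i(V1)=-0.4482+2.568j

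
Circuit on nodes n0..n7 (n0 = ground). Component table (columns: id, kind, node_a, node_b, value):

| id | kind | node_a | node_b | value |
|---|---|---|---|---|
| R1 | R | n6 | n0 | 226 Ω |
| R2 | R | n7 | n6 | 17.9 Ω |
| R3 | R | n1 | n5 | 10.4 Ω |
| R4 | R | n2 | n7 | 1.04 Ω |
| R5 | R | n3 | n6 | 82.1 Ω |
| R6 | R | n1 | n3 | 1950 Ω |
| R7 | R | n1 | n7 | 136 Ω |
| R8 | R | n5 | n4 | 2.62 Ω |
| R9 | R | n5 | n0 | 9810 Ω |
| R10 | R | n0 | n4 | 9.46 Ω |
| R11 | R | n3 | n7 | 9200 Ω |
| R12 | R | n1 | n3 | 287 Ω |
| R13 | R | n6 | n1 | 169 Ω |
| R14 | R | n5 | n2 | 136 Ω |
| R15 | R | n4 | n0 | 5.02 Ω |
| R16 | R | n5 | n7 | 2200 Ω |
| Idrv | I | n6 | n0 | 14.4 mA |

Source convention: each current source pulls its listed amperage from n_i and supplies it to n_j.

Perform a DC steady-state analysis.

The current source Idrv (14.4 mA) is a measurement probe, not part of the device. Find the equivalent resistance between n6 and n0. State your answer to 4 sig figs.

Apply KCL at each of the 7 non-ground nodes and solve the resulting linear system.
Node n1: branches {R3, R6, R7, R12, R13} → V_1 = -0.1471
Node n2: branches {R4, R14} → V_2 = -0.5483
Node n3: branches {R5, R6, R11, R12} → V_3 = -0.5428
Node n4: branches {R8, R10, R15} → V_4 = -0.03744
Node n5: branches {R3, R8, R9, R14, R16} → V_5 = -0.06736
Node n6: branches {R1, R2, R5, R13, Idrv} → V_6 = -0.6725
Node n7: branches {R2, R4, R7, R11, R16} → V_7 = -0.5520

R_eq = 46.70 Ω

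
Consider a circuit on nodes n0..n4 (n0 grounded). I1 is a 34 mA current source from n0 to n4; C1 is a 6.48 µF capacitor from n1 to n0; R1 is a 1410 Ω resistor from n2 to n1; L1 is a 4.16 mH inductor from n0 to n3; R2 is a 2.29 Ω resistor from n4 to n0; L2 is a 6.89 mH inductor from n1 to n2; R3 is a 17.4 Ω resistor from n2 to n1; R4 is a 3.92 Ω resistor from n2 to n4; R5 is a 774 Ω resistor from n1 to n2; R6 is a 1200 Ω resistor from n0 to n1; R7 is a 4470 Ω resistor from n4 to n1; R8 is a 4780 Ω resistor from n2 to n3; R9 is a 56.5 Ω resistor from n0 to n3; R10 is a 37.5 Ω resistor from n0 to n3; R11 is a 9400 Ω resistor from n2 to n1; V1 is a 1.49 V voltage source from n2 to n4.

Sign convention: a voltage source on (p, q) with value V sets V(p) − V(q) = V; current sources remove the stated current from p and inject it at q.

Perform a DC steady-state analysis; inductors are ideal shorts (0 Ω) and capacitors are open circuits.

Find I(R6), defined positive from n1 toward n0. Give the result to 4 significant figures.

MNA unknowns: 4 node voltages V₁..V_4 plus 3 source currents (L1, L2, V1)
I1: z[0]−=0.034, z[4]+=0.034
C1: Y=0.000 on G[1,0]
R1: Y=0.0007092 on G[2,1]
L1: row V0−V3=0, i_L1 at 0,3
R2: Y=0.4367 on G[4,0]
L2: row V1−V2=0, i_L2 at 1,2
R3: Y=0.05747 on G[2,1]
R4: Y=0.2551 on G[2,4]
R5: Y=0.001292 on G[1,2]
R6: Y=0.0008333 on G[0,1]
R7: Y=0.0002237 on G[4,1]
R8: Y=0.0002092 on G[2,3]
R9: Y=0.01770 on G[0,3]
R10: Y=0.02667 on G[0,3]
R11: Y=0.0001064 on G[2,1]
V1: row V2−V4=1.49, i_V1 at 2,4
solve → V1=1.564, V2=1.564, V3=0.000, V4=0.07413
aux → i_L1=-0.0003272, i_L2=-0.001637, i_V1=-0.3821

0.001303 A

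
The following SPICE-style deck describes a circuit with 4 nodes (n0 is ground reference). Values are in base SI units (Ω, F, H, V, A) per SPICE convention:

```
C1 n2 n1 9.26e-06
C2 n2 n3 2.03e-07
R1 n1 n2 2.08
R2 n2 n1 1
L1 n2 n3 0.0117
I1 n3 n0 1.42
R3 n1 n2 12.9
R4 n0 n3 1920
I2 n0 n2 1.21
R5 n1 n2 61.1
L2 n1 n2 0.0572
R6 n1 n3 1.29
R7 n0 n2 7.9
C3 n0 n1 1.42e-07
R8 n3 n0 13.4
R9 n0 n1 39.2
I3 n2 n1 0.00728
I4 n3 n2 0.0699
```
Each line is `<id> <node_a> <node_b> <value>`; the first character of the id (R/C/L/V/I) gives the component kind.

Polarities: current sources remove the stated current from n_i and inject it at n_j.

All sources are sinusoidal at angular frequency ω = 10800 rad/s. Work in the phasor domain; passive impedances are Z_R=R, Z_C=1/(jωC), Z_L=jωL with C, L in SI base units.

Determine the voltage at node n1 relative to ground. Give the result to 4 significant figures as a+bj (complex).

-0.8176+0.03484j V

Apply KCL at each of the 3 non-ground nodes and solve the resulting linear system.
Node n1: branches {C1, R1, R2, R3, R5, L2, R6, C3, R9, I3} → V_1 = -0.8176+0.03484j
Node n2: branches {C1, C2, R1, R2, L1, R3, I2, R5, L2, R7, I3, I4} → V_2 = -0.01103-0.006038j
Node n3: branches {C2, L1, I1, R4, R6, R8, I4} → V_3 = -2.498+0.01503j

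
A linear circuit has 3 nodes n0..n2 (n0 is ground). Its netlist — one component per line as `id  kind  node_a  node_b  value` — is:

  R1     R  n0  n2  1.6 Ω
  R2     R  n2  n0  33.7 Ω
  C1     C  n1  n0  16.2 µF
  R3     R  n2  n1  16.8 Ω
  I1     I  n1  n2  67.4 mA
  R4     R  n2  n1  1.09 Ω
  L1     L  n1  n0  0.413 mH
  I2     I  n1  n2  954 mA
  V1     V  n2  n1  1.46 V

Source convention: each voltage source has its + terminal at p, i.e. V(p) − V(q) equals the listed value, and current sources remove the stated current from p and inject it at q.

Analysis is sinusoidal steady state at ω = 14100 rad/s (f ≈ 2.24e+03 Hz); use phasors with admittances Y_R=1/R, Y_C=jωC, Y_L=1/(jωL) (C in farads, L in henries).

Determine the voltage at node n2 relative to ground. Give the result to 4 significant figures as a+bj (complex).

MNA unknowns: 2 node voltages V₁..V_2 plus 1 source current (V1)
R1: Y=0.6250+0.000j on G[0,2]
R2: Y=0.02967+0.000j on G[2,0]
C1: Y=0.000+0.2284j on G[1,0]
R3: Y=0.05952+0.000j on G[2,1]
I1: z[1]−=0.0674, z[2]+=0.0674
R4: Y=0.9174+0.000j on G[2,1]
L1: Y=0.000-0.1717j on G[1,0]
I2: z[1]−=0.954, z[2]+=0.954
V1: row V2−V1=1.46, i_V1 at 2,1
solve → V1=-1.449+0.1255j, V2=0.01087+0.1255j
aux → i_V1=-0.4121-0.08216j

0.01087+0.1255j V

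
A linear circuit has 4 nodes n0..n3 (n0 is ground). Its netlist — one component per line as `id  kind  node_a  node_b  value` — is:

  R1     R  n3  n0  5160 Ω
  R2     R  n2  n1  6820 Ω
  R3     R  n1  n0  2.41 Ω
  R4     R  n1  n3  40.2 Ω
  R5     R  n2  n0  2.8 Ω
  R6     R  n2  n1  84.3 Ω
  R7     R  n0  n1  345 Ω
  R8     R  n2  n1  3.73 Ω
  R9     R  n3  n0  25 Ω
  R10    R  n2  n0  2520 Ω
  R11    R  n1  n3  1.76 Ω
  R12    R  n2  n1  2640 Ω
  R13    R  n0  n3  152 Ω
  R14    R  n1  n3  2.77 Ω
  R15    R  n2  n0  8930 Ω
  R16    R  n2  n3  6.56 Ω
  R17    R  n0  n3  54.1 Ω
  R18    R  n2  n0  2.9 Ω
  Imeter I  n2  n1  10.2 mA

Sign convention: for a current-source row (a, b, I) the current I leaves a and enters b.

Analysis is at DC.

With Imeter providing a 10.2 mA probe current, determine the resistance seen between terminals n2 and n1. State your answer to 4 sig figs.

R_eq = 1.454 Ω

Element admittances at DC:
  Y(R1) = 0.0001938 S between n3,n0
  Y(R2) = 0.0001466 S between n2,n1
  Y(R3) = 0.4149 S between n1,n0
  Y(R4) = 0.02488 S between n1,n3
  Y(R5) = 0.3571 S between n2,n0
  Y(R6) = 0.01186 S between n2,n1
  Y(R7) = 0.002899 S between n0,n1
  Y(R8) = 0.2681 S between n2,n1
  Y(R9) = 0.04000 S between n3,n0
  Y(R10) = 0.0003968 S between n2,n0
  Y(R11) = 0.5682 S between n1,n3
  Y(R12) = 0.0003788 S between n2,n1
  Y(R13) = 0.006579 S between n0,n3
  Y(R14) = 0.3610 S between n1,n3
  Y(R15) = 0.0001120 S between n2,n0
  Y(R16) = 0.1524 S between n2,n3
  Y(R17) = 0.01848 S between n0,n3
  Y(R18) = 0.3448 S between n2,n0
  Imeter: injects 0.0102 A into n1 (from n2)
Assemble and solve the 3×3 MNA system:
  V(n1)=0.008919  V(n2)=-0.005908  V(n3)=0.006494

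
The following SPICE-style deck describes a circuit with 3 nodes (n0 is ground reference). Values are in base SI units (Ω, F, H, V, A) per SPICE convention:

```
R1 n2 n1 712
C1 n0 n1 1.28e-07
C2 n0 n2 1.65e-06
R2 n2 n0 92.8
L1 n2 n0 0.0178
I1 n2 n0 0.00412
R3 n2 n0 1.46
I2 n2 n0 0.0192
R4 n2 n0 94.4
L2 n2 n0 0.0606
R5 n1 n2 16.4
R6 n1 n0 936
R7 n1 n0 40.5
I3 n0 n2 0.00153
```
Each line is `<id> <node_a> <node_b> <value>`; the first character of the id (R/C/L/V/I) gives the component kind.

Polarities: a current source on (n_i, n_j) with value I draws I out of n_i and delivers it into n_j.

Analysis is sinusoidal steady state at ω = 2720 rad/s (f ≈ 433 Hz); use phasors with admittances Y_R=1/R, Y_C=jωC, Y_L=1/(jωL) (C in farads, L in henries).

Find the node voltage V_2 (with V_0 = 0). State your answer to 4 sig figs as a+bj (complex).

MNA unknowns: 2 node voltages V₁..V_2
R1: Y=0.001404+0.000j on G[2,1]
C1: Y=0.000+0.0003482j on G[0,1]
C2: Y=0.000+0.004488j on G[0,2]
R2: Y=0.01078+0.000j on G[2,0]
L1: Y=0.000-0.02065j on G[2,0]
I1: z[2]−=0.00412, z[0]+=0.00412
R3: Y=0.6849+0.000j on G[2,0]
I2: z[2]−=0.0192, z[0]+=0.0192
R4: Y=0.01059+0.000j on G[2,0]
L2: Y=0.000-0.006067j on G[2,0]
R5: Y=0.06098+0.000j on G[1,2]
R6: Y=0.001068+0.000j on G[1,0]
R7: Y=0.02469+0.000j on G[1,0]
I3: z[0]−=0.00153, z[2]+=0.00153
solve → V1=-0.02127-0.0005634j, V2=-0.03005-0.0009148j

-0.03005-0.0009148j V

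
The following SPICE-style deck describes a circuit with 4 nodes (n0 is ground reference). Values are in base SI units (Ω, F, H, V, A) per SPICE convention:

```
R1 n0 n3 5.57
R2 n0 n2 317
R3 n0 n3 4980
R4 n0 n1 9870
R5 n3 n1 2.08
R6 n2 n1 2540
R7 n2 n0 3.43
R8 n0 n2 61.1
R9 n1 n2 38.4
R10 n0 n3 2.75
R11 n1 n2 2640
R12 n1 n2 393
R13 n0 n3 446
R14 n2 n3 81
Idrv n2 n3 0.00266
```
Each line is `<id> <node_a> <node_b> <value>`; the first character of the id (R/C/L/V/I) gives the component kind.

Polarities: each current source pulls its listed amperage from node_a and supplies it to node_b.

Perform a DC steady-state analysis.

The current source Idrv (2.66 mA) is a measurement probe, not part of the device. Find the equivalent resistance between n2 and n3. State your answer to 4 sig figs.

Element admittances at DC:
  Y(R1) = 0.1795 S between n0,n3
  Y(R2) = 0.003155 S between n0,n2
  Y(R3) = 0.0002008 S between n0,n3
  Y(R4) = 0.0001013 S between n0,n1
  Y(R5) = 0.4808 S between n3,n1
  Y(R6) = 0.0003937 S between n2,n1
  Y(R7) = 0.2915 S between n2,n0
  Y(R8) = 0.01637 S between n0,n2
  Y(R9) = 0.02604 S between n1,n2
  Y(R10) = 0.3636 S between n0,n3
  Y(R11) = 0.0003788 S between n1,n2
  Y(R12) = 0.002545 S between n1,n2
  Y(R13) = 0.002242 S between n0,n3
  Y(R14) = 0.01235 S between n2,n3
  Idrv: injects 0.00266 A into n3 (from n2)
Assemble and solve the 3×3 MNA system:
  V(n1)=0.003412  V(n2)=-0.007114  V(n3)=0.004055

R_eq = 4.199 Ω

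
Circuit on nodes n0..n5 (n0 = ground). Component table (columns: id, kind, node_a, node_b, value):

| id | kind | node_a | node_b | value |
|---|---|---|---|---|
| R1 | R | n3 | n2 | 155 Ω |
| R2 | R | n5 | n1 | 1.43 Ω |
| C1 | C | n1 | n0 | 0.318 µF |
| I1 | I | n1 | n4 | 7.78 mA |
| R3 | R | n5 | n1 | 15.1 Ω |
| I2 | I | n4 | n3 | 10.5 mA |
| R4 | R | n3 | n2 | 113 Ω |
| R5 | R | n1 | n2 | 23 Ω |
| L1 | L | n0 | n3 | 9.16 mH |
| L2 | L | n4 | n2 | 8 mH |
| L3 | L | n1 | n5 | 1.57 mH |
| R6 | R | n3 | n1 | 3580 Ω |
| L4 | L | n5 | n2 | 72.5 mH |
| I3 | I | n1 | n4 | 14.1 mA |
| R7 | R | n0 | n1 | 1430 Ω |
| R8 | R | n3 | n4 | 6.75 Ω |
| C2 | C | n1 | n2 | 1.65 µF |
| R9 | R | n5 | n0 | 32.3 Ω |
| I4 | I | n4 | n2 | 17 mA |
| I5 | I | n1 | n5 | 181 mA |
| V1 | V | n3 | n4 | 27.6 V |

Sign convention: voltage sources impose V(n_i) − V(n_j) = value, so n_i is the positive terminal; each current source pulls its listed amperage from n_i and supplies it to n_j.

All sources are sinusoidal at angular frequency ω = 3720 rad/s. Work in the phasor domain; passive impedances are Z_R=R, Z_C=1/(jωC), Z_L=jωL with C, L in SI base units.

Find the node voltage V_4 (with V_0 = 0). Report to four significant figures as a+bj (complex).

-18.72+4.218j V

MNA unknowns: 5 node voltages V₁..V_5 plus 1 source current (V1)
R1: Y=0.006452+0.000j on G[3,2]
R2: Y=0.6993+0.000j on G[5,1]
C1: Y=0.000+0.001183j on G[1,0]
I1: z[1]−=0.00778, z[4]+=0.00778
R3: Y=0.06623+0.000j on G[5,1]
I2: z[4]−=0.0105, z[3]+=0.0105
R4: Y=0.008850+0.000j on G[3,2]
R5: Y=0.04348+0.000j on G[1,2]
L1: Y=0.000-0.02935j on G[0,3]
L2: Y=0.000-0.03360j on G[4,2]
L3: Y=0.000-0.1712j on G[1,5]
R6: Y=0.0002793+0.000j on G[3,1]
L4: Y=0.000-0.003708j on G[5,2]
I3: z[1]−=0.0141, z[4]+=0.0141
R7: Y=0.0006993+0.000j on G[0,1]
R8: Y=0.1481+0.000j on G[3,4]
C2: Y=0.000+0.006138j on G[1,2]
R9: Y=0.03096+0.000j on G[5,0]
I4: z[4]−=0.017, z[2]+=0.017
I5: z[1]−=0.181, z[5]+=0.181
V1: row V3−V4=27.6, i_V1 at 3,4
solve → V1=-4.040+8.604j, V2=-6.144+14.71j, V3=8.884+4.218j, V4=-18.72+4.218j, V5=-3.578+8.381j
aux → i_V1=-4.436+0.4224j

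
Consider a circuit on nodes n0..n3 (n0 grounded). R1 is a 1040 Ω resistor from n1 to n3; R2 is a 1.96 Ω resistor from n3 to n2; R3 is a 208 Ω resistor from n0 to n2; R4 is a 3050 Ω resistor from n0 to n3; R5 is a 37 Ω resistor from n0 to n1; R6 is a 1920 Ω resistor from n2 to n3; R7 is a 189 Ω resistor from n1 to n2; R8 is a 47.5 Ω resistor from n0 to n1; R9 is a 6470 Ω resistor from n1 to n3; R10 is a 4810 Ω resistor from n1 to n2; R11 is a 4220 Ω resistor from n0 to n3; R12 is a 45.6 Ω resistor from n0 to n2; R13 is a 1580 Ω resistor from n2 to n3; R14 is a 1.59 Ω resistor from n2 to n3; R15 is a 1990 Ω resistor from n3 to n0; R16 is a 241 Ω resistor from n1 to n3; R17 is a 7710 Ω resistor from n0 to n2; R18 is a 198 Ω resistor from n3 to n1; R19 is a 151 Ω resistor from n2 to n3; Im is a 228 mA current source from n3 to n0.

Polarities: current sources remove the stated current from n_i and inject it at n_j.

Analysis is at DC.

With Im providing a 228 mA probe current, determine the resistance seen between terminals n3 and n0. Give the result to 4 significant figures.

R_eq = 25.63 Ω

Element admittances at DC:
  Y(R1) = 0.0009615 S between n1,n3
  Y(R2) = 0.5102 S between n3,n2
  Y(R3) = 0.004808 S between n0,n2
  Y(R4) = 0.0003279 S between n0,n3
  Y(R5) = 0.02703 S between n0,n1
  Y(R6) = 0.0005208 S between n2,n3
  Y(R7) = 0.005291 S between n1,n2
  Y(R8) = 0.02105 S between n0,n1
  Y(R9) = 0.0001546 S between n1,n3
  Y(R10) = 0.0002079 S between n1,n2
  Y(R11) = 0.0002370 S between n0,n3
  Y(R12) = 0.02193 S between n0,n2
  Y(R13) = 0.0006329 S between n2,n3
  Y(R14) = 0.6289 S between n2,n3
  Y(R15) = 0.0005025 S between n3,n0
  Y(R16) = 0.004149 S between n1,n3
  Y(R17) = 0.0001297 S between n0,n2
  Y(R18) = 0.005051 S between n3,n1
  Y(R19) = 0.006623 S between n2,n3
  Im: injects 0.228 A into n0 (from n3)
Assemble and solve the 3×3 MNA system:
  V(n1)=-1.433  V(n2)=-5.690  V(n3)=-5.843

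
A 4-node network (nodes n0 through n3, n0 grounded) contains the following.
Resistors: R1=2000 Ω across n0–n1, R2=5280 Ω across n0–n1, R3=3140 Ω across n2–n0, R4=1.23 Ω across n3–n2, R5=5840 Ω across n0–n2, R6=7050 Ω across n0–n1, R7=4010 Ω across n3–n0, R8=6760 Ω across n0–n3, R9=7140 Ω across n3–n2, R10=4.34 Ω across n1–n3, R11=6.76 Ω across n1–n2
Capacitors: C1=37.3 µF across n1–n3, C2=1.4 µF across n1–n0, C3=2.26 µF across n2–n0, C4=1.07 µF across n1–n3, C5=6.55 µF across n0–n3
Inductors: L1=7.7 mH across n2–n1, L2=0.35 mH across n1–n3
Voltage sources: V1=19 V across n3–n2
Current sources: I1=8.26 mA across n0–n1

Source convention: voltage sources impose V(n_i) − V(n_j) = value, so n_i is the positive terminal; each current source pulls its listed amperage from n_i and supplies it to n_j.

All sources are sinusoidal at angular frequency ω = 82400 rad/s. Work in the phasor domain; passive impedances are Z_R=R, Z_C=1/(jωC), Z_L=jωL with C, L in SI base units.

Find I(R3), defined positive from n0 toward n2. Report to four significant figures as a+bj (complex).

MNA unknowns: 3 node voltages V₁..V_3 plus 1 source current (V1)
R1: Y=0.0005000+0.000j on G[0,1]
R2: Y=0.0001894+0.000j on G[0,1]
R3: Y=0.0003185+0.000j on G[2,0]
R4: Y=0.8130+0.000j on G[3,2]
R5: Y=0.0001712+0.000j on G[0,2]
C1: Y=0.000+3.074j on G[1,3]
L1: Y=0.000-0.001576j on G[2,1]
R6: Y=0.0001418+0.000j on G[0,1]
R7: Y=0.0002494+0.000j on G[3,0]
R8: Y=0.0001479+0.000j on G[0,3]
R9: Y=0.0001401+0.000j on G[3,2]
C2: Y=0.000+0.1154j on G[1,0]
R10: Y=0.2304+0.000j on G[1,3]
C3: Y=0.000+0.1862j on G[2,0]
C4: Y=0.000+0.08817j on G[1,3]
R11: Y=0.1479+0.000j on G[1,2]
C5: Y=0.000+0.5397j on G[0,3]
L2: Y=0.000-0.03467j on G[1,3]
V1: row V3−V2=19, i_V1 at 3,2
I1: z[0]−=0.00826, z[1]+=0.00826
solve → V1=3.998+0.7143j, V2=-14.76-0.1280j, V3=4.238-0.1280j
aux → i_V1=-18.21-2.844j

0.004701+4.075e-05j A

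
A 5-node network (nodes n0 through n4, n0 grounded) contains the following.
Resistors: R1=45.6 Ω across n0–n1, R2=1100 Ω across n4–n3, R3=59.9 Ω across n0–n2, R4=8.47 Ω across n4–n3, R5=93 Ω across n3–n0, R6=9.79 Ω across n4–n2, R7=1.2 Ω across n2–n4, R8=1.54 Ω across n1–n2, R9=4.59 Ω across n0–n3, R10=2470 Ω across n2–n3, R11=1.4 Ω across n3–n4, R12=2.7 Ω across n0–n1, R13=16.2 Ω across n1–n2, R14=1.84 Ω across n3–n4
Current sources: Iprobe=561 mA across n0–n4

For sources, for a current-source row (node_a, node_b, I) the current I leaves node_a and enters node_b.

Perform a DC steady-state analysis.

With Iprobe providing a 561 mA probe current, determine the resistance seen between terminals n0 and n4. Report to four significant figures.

R_eq = 2.467 Ω

Element admittances at DC:
  Y(R1) = 0.02193 S between n0,n1
  Y(R2) = 0.0009091 S between n4,n3
  Y(R3) = 0.01669 S between n0,n2
  Y(R4) = 0.1181 S between n4,n3
  Y(R5) = 0.01075 S between n3,n0
  Y(R6) = 0.1021 S between n4,n2
  Y(R7) = 0.8333 S between n2,n4
  Y(R8) = 0.6494 S between n1,n2
  Y(R9) = 0.2179 S between n0,n3
  Y(R10) = 0.0004049 S between n2,n3
  Y(R11) = 0.7143 S between n3,n4
  Y(R12) = 0.3704 S between n0,n1
  Y(R13) = 0.06173 S between n1,n2
  Y(R14) = 0.5435 S between n3,n4
  Iprobe: injects 0.561 A into n4 (from n0)
Assemble and solve the 4×4 MNA system:
  V(n1)=0.6925  V(n2)=1.075  V(n3)=1.187  V(n4)=1.384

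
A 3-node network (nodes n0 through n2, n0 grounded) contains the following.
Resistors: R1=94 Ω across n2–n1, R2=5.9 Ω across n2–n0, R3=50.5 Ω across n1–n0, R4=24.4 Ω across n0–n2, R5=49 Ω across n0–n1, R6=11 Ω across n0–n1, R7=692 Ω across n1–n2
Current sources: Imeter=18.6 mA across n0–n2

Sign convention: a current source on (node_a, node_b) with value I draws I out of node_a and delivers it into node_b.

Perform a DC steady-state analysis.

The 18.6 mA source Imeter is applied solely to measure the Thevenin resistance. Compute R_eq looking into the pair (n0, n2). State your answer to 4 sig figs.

R_eq = 4.514 Ω

Apply KCL at each of the 2 non-ground nodes and solve the resulting linear system.
Node n1: branches {R1, R3, R5, R6, R7} → V_1 = 0.007084
Node n2: branches {R1, R2, R4, R7, Imeter} → V_2 = 0.08396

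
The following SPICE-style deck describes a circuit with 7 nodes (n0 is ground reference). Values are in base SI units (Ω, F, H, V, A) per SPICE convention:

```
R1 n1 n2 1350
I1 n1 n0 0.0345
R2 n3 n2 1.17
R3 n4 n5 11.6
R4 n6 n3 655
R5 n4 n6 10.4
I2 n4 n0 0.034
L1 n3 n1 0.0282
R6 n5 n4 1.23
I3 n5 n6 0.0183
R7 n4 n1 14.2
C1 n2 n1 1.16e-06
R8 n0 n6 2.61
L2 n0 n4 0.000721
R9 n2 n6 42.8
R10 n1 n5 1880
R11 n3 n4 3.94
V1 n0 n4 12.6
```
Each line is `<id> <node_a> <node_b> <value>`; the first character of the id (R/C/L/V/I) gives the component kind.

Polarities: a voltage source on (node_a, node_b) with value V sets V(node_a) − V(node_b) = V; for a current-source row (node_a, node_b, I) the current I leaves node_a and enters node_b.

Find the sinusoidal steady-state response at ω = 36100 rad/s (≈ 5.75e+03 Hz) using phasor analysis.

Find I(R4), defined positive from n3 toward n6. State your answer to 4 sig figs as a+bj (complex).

-0.01362-0.0002002j A

Apply KCL at each of the 6 non-ground nodes and solve the resulting linear system.
Node n1: branches {R1, I1, L1, R7, C1, R10} → V_1 = -12.65+0.5609j
Node n2: branches {R1, R2, C1, R9} → V_2 = -11.67-0.1827j
Node n3: branches {R2, R4, L1, R11} → V_3 = -11.87-0.1400j
Node n4: branches {R3, R5, I2, R6, R7, L2, R11, V1} → V_4 = -12.60+0.000j
Node n5: branches {R3, R6, I3, R10} → V_5 = -12.62+0.0003316j
Node n6: branches {R4, R5, I3, R8, R9} → V_6 = -2.943-0.008891j
Source currents: i(V1)=-1.059+0.4807j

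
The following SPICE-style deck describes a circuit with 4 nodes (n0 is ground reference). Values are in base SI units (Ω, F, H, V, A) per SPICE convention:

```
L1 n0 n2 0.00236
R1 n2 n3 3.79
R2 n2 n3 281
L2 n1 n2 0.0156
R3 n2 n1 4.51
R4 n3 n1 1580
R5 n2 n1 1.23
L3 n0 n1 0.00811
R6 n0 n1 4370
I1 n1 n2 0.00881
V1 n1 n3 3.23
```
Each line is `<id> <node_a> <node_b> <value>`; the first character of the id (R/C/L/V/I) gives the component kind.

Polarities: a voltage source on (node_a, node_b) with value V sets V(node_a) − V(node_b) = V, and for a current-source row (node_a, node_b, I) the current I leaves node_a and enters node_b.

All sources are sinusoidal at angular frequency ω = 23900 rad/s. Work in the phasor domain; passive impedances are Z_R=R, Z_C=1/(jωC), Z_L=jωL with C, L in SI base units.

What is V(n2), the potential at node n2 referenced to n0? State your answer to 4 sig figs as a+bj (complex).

Apply KCL at each of the 3 non-ground nodes and solve the resulting linear system.
Node n1: branches {L2, R3, R4, R5, L3, R6, I1, V1} → V_1 = 0.5085-0.002475j
Node n2: branches {L1, R1, R2, L2, R3, R5, I1} → V_2 = -0.1480-0.005843j
Node n3: branches {R1, R2, R4, V1} → V_3 = -2.722-0.002475j
Source currents: i(V1)=-0.6902+0.0009004j

-0.1480-0.005843j V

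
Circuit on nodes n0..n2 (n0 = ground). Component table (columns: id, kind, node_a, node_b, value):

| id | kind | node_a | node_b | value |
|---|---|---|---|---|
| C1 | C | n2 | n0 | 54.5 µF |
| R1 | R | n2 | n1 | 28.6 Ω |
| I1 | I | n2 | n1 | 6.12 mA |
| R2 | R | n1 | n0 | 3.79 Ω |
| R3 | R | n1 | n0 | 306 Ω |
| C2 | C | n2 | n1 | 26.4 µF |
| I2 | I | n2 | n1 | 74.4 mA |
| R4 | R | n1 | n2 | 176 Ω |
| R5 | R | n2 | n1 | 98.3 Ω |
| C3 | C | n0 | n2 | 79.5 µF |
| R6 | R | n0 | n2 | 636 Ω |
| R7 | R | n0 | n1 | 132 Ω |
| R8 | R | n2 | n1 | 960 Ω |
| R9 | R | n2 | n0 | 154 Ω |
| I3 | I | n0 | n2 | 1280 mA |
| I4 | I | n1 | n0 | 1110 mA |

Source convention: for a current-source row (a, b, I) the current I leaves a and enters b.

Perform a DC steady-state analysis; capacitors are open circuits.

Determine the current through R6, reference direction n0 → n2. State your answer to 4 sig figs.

-0.03151 A

Apply KCL at each of the 2 non-ground nodes and solve the resulting linear system.
Node n1: branches {R1, I1, R2, R3, C2, I2, R4, R5, R7, R8, I4} → V_1 = 0.03038
Node n2: branches {C1, R1, I1, C2, I2, R4, R5, C3, R6, R8, R9, I3} → V_2 = 20.04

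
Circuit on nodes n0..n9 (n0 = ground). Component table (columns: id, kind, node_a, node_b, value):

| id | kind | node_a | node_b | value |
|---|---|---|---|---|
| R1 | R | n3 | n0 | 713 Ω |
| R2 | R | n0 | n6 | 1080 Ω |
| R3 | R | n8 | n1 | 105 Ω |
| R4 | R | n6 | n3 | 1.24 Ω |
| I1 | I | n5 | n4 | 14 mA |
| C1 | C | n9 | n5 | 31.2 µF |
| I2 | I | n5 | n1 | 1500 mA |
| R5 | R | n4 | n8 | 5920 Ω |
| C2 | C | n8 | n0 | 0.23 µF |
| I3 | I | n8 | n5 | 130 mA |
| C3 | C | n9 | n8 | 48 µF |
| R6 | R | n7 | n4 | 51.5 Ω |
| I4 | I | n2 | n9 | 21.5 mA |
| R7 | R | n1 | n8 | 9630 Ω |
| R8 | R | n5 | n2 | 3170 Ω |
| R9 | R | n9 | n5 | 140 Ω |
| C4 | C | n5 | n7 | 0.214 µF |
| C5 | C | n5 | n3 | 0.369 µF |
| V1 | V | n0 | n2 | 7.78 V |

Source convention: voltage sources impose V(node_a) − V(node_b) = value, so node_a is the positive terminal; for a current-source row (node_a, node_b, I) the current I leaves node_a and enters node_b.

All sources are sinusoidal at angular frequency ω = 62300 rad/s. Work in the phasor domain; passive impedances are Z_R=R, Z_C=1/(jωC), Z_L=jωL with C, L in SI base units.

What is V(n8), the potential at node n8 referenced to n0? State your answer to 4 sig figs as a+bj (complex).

Element admittances at ω=62300 rad/s:
  Y(R1) = 0.001403+0.000j S between n3,n0
  Y(R2) = 0.0009259+0.000j S between n0,n6
  Y(R3) = 0.009524+0.000j S between n8,n1
  Y(R4) = 0.8065+0.000j S between n6,n3
  I1: injects 0.014 A into n4 (from n5)
  Y(C1) = 0.000+1.944j S between n9,n5
  I2: injects 1.5 A into n1 (from n5)
  Y(R5) = 0.0001689+0.000j S between n4,n8
  Y(C2) = 0.000+0.01433j S between n8,n0
  I3: injects 0.13 A into n5 (from n8)
  Y(C3) = 0.000+2.990j S between n9,n8
  Y(R6) = 0.01942+0.000j S between n7,n4
  I4: injects 0.0215 A into n9 (from n2)
  Y(R7) = 0.0001038+0.000j S between n1,n8
  Y(R8) = 0.0003155+0.000j S between n5,n2
  Y(R9) = 0.007143+0.000j S between n9,n5
  Y(C4) = 0.000+0.01333j S between n5,n7
  Y(C5) = 0.000+0.02299j S between n5,n3
  V1: constraint V(n0)−V(n2) = 7.78
Assemble and solve the 10×10 MNA system:
  V(n1)=155.8-1.322j  V(n2)=-7.780+0.000j  V(n3)=0.04330-0.1591j  V(n4)=0.7405-1.206j  V(n5)=0.02719-0.1635j  V(n6)=0.04325-0.1589j  V(n7)=0.02572-1.205j  V(n8)=0.02945-1.322j  V(n9)=0.02958-0.8697j
  i(V1)=0.01904+5.158e-05j

0.02945-1.322j V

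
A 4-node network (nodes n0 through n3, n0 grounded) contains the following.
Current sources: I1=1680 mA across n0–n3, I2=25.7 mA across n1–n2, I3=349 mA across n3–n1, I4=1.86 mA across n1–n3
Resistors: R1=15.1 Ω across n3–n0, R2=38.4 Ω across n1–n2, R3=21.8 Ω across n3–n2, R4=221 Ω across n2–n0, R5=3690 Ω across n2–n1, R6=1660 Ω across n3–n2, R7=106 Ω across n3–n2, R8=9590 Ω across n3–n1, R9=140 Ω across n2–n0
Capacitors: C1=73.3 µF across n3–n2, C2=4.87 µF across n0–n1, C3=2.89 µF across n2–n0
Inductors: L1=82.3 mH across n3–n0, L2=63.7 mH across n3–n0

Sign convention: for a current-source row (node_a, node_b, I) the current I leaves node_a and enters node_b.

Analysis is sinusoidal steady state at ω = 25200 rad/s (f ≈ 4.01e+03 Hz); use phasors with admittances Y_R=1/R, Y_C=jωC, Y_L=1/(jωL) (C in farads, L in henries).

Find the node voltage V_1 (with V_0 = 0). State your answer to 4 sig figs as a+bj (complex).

Element admittances at ω=25200 rad/s:
  I1: injects 1.68 A into n3 (from n0)
  I2: injects 0.0257 A into n2 (from n1)
  Y(R1) = 0.06623+0.000j S between n3,n0
  Y(R2) = 0.02604+0.000j S between n1,n2
  Y(R3) = 0.04587+0.000j S between n3,n2
  Y(R4) = 0.004525+0.000j S between n2,n0
  Y(C1) = 0.000+1.847j S between n3,n2
  Y(R5) = 0.0002710+0.000j S between n2,n1
  Y(R6) = 0.0006024+0.000j S between n3,n2
  Y(L1) = 0.000-0.0004822j S between n3,n0
  Y(R7) = 0.009434+0.000j S between n3,n2
  Y(L2) = 0.000-0.0006230j S between n3,n0
  Y(C2) = 0.000+0.1227j S between n0,n1
  Y(R8) = 0.0001043+0.000j S between n3,n1
  Y(R9) = 0.007143+0.000j S between n2,n0
  I3: injects 0.349 A into n1 (from n3)
  Y(C3) = 0.000+0.07283j S between n2,n0
  I4: injects 0.00186 A into n3 (from n1)
Assemble and solve the 3×3 MNA system:
  V(n1)=-0.4424-4.490j  V(n2)=8.248-6.543j  V(n3)=8.515-6.955j

-0.4424-4.490j V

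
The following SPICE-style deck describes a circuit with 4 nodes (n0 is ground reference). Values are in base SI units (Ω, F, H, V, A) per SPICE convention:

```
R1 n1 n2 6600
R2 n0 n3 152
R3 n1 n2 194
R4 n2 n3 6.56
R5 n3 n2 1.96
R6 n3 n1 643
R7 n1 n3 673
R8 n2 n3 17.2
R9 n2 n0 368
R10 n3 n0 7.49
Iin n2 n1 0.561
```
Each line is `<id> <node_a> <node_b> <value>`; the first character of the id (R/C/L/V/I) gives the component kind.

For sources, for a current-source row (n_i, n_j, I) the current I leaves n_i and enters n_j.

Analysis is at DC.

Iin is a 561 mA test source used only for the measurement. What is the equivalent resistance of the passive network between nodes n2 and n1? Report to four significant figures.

MNA unknowns: 3 node voltages V₁..V_3
R1: Y=0.0001515 on G[1,2]
R2: Y=0.006579 on G[0,3]
R3: Y=0.005155 on G[1,2]
R4: Y=0.1524 on G[2,3]
R5: Y=0.5102 on G[3,2]
R6: Y=0.001555 on G[3,1]
R7: Y=0.001486 on G[1,3]
R8: Y=0.05814 on G[2,3]
R9: Y=0.002717 on G[2,0]
R10: Y=0.1335 on G[3,0]
Iin: z[2]−=0.561, z[1]+=0.561
solve → V1=67.03, V2=-0.2764, V3=0.005361

R_eq = 120.0 Ω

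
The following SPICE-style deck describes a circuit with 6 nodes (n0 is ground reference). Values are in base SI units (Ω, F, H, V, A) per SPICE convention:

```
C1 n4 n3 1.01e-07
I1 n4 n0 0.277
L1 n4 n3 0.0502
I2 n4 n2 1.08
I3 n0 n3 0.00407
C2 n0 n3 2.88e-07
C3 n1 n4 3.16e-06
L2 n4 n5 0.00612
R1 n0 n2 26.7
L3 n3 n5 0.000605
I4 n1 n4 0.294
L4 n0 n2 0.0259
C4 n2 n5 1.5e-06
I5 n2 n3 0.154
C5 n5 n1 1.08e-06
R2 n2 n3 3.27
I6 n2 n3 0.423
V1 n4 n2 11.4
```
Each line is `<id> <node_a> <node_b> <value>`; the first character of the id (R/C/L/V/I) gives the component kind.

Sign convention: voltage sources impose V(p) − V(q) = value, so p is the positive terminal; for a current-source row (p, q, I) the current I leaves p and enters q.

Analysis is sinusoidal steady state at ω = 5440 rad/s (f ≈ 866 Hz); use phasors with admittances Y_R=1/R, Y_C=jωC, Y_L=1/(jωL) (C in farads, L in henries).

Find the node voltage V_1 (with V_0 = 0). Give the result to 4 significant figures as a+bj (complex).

1.984+11.35j V

MNA unknowns: 5 node voltages V₁..V_5 plus 1 source current (V1)
C1: Y=0.000+0.0005494j on G[4,3]
I1: z[4]−=0.277, z[0]+=0.277
L1: Y=0.000-0.003662j on G[4,3]
I2: z[4]−=1.08, z[2]+=1.08
I3: z[0]−=0.00407, z[3]+=0.00407
C2: Y=0.000+0.001567j on G[0,3]
C3: Y=0.000+0.01719j on G[1,4]
L2: Y=0.000-0.03004j on G[4,5]
R1: Y=0.03745+0.000j on G[0,2]
L3: Y=0.000-0.3038j on G[3,5]
I4: z[1]−=0.294, z[4]+=0.294
L4: Y=0.000-0.007097j on G[0,2]
C4: Y=0.000+0.008160j on G[2,5]
I5: z[2]−=0.154, z[3]+=0.154
C5: Y=0.000+0.005875j on G[5,1]
R2: Y=0.3058+0.000j on G[2,3]
I6: z[2]−=0.423, z[3]+=0.423
V1: row V4−V2=11.4, i_V1 at 4,2
solve → V1=1.984+11.35j, V2=-7.157-1.129j, V3=-5.443-2.011j, V4=4.243-1.129j, V5=-4.626-2.196j
aux → i_V1=-1.312+0.2577j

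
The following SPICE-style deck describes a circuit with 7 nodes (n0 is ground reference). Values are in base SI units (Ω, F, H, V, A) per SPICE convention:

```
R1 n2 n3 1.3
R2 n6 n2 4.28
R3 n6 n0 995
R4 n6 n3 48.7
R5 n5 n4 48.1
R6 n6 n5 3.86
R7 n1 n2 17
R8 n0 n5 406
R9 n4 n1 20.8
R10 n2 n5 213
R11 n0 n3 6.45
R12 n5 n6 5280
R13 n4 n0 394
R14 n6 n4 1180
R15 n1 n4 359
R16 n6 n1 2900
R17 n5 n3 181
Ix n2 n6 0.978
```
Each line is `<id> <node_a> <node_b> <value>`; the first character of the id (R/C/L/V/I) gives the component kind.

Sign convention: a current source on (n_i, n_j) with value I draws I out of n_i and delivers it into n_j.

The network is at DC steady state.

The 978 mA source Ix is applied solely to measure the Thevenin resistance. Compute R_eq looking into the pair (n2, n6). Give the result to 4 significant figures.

R_eq = 3.607 Ω

MNA unknowns: 6 node voltages V₁..V_6
R1: Y=0.7692 on G[2,3]
R2: Y=0.2336 on G[6,2]
R3: Y=0.001005 on G[6,0]
R4: Y=0.02053 on G[6,3]
R5: Y=0.02079 on G[5,4]
R6: Y=0.2591 on G[6,5]
R7: Y=0.05882 on G[1,2]
R8: Y=0.002463 on G[0,5]
R9: Y=0.04808 on G[4,1]
R10: Y=0.004695 on G[2,5]
R11: Y=0.1550 on G[0,3]
R12: Y=0.0001894 on G[5,6]
R13: Y=0.002538 on G[4,0]
R14: Y=0.0008475 on G[6,4]
R15: Y=0.002786 on G[1,4]
R16: Y=0.0003448 on G[6,1]
R17: Y=0.005525 on G[5,3]
Ix: z[2]−=0.978, z[6]+=0.978
solve → V1=0.4307, V2=-0.2189, V3=-0.08825, V4=1.163, V5=3.007, V6=3.308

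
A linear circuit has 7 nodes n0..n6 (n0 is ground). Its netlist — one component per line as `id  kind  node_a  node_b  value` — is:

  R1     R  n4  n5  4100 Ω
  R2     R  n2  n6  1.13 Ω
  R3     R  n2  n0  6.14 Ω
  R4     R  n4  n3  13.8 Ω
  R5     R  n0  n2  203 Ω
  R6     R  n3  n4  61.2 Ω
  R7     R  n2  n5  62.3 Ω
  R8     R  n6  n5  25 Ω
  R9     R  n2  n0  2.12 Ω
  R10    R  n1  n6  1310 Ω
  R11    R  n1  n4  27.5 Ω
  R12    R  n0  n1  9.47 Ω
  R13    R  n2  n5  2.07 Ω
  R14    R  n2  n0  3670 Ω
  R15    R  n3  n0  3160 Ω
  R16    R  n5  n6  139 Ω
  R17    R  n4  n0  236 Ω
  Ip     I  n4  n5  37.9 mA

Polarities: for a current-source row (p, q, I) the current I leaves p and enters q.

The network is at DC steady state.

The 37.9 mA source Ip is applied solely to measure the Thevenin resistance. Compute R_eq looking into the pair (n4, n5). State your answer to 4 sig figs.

R_eq = 34.68 Ω

Apply KCL at each of the 6 non-ground nodes and solve the resulting linear system.
Node n1: branches {R10, R11, R12} → V_1 = -0.3021
Node n2: branches {R2, R3, R5, R7, R9, R13, R14} → V_2 = 0.05831
Node n3: branches {R4, R6, R15} → V_3 = -1.183
Node n4: branches {R1, R4, R6, R11, R17, Ip} → V_4 = -1.187
Node n5: branches {R1, R7, R8, R13, R16, Ip} → V_5 = 0.1274
Node n6: branches {R2, R8, R10, R16} → V_6 = 0.06150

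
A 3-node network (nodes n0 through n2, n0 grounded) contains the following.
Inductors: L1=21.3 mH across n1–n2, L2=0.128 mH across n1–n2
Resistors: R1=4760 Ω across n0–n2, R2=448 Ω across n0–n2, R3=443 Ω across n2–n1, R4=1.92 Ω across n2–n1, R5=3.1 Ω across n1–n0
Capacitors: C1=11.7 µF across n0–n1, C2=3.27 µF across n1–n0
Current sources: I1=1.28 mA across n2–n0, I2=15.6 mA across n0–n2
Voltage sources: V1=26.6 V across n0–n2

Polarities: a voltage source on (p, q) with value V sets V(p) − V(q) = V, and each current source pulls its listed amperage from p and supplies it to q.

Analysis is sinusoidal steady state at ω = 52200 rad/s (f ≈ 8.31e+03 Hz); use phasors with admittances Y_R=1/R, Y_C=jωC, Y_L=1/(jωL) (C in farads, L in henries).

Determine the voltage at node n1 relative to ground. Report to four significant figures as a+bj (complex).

Apply KCL at each of the 2 non-ground nodes and solve the resulting linear system.
Node n1: branches {L1, C1, L2, R3, R4, R5, C2} → V_1 = -8.301+10.93j
Node n2: branches {L1, R1, L2, I1, R2, R3, R4, I2, V1} → V_2 = -26.60+0.000j
Source currents: i(V1)=-11.30-2.961j

-8.301+10.93j V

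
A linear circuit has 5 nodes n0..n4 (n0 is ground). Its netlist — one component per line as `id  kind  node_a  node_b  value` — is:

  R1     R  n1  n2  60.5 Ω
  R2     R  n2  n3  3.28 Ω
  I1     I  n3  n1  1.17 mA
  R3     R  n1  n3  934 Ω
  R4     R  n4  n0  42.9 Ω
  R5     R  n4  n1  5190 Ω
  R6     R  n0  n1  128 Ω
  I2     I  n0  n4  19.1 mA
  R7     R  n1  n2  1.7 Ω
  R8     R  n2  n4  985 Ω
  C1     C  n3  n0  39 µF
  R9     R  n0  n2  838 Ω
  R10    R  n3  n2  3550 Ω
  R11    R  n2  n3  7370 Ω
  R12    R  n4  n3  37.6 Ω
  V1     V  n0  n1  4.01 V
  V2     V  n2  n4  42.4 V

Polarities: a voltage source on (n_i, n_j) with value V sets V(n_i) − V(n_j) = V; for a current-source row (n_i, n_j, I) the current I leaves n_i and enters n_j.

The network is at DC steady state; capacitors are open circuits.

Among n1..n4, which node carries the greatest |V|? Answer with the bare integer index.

4

Element admittances at DC:
  Y(R1) = 0.01653 S between n1,n2
  Y(R2) = 0.3049 S between n2,n3
  I1: injects 0.00117 A into n1 (from n3)
  Y(R3) = 0.001071 S between n1,n3
  Y(R4) = 0.02331 S between n4,n0
  Y(R5) = 0.0001927 S between n4,n1
  Y(R6) = 0.007812 S between n0,n1
  I2: injects 0.0191 A into n4 (from n0)
  Y(R7) = 0.5882 S between n1,n2
  Y(R8) = 0.001015 S between n2,n4
  Y(C1) = 0.000 S between n3,n0
  Y(R9) = 0.001193 S between n0,n2
  Y(R10) = 0.0002817 S between n3,n2
  Y(R11) = 0.0001357 S between n2,n3
  Y(R12) = 0.02660 S between n4,n3
  V1: constraint V(n0)−V(n1) = 4.01
  V2: constraint V(n2)−V(n4) = 42.4
Assemble and solve the 6×6 MNA system:
  V(n1)=-4.010  V(n2)=-2.240  V(n3)=-5.635  V(n4)=-44.64
  i(V1)=-1.094  i(V2)=-2.148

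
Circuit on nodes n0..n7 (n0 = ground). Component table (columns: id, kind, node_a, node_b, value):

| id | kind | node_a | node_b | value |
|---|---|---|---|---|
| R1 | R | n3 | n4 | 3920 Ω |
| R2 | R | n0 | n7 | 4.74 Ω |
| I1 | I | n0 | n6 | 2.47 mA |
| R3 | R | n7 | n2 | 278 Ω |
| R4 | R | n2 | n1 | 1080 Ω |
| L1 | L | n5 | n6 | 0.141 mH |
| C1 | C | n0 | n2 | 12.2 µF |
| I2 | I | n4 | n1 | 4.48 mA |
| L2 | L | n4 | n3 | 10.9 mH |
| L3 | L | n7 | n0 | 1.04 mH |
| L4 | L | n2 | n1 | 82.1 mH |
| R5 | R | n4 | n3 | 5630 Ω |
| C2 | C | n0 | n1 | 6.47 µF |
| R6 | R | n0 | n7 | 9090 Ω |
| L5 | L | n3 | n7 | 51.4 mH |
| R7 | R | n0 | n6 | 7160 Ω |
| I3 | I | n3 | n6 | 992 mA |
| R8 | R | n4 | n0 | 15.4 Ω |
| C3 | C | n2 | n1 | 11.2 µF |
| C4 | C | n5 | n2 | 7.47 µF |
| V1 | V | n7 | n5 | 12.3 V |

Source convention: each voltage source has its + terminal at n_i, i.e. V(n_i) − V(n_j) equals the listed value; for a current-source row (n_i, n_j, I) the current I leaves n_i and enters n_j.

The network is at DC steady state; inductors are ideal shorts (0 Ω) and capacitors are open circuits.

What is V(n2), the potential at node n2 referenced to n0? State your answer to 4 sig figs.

1.245 V

Apply KCL at each of the 7 non-ground nodes and solve the resulting linear system.
Node n1: branches {R4, I2, L4, C2, C3} → V_1 = 1.245
Node n2: branches {R3, R4, C1, L4, C3, C4} → V_2 = 1.245
Node n3: branches {R1, L2, R5, L5, I3} → V_3 = 0.000
Node n4: branches {R1, I2, L2, R5, R8} → V_4 = 0.000
Node n5: branches {L1, C4, V1} → V_5 = -12.30
Node n6: branches {I1, L1, R7, I3} → V_6 = -12.30
Node n7: branches {R2, R3, L3, R6, L5, V1} → V_7 = 0.000
Source currents: i(L1)=-0.9962, i(L2)=-0.004480, i(L3)=0.004188, i(L4)=-0.004480, i(L5)=-0.9965, i(V1)=-0.9962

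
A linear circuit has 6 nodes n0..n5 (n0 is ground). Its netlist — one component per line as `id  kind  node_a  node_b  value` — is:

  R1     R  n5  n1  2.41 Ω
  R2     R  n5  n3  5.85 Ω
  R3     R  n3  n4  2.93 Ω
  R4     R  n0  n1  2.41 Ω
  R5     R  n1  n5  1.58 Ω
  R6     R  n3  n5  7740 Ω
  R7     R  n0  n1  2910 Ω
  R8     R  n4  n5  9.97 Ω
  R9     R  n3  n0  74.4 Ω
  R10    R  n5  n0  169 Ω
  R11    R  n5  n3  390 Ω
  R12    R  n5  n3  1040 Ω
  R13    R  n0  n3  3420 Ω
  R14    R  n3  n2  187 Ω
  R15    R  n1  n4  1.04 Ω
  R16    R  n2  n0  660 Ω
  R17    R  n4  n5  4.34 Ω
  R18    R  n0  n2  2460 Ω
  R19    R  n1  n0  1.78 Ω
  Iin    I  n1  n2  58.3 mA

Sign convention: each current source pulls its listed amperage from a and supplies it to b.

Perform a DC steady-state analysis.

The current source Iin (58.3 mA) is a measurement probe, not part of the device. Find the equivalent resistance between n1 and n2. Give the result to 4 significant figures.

R_eq = 138.9 Ω

Element admittances at DC:
  Y(R1) = 0.4149 S between n5,n1
  Y(R2) = 0.1709 S between n5,n3
  Y(R3) = 0.3413 S between n3,n4
  Y(R4) = 0.4149 S between n0,n1
  Y(R5) = 0.6329 S between n1,n5
  Y(R6) = 0.0001292 S between n3,n5
  Y(R7) = 0.0003436 S between n0,n1
  Y(R8) = 0.1003 S between n4,n5
  Y(R9) = 0.01344 S between n3,n0
  Y(R10) = 0.005917 S between n5,n0
  Y(R11) = 0.002564 S between n5,n3
  Y(R12) = 0.0009615 S between n5,n3
  Y(R13) = 0.0002924 S between n0,n3
  Y(R14) = 0.005348 S between n3,n2
  Y(R15) = 0.9615 S between n1,n4
  Y(R16) = 0.001515 S between n2,n0
  Y(R17) = 0.2304 S between n4,n5
  Y(R18) = 0.0004065 S between n0,n2
  Y(R19) = 0.5618 S between n1,n0
  Iin: injects 0.0583 A into n2 (from n1)
Assemble and solve the 5×5 MNA system:
  V(n1)=-0.01710  V(n2)=8.083  V(n3)=0.08569  V(n4)=0.007787  V(n5)=-0.0002454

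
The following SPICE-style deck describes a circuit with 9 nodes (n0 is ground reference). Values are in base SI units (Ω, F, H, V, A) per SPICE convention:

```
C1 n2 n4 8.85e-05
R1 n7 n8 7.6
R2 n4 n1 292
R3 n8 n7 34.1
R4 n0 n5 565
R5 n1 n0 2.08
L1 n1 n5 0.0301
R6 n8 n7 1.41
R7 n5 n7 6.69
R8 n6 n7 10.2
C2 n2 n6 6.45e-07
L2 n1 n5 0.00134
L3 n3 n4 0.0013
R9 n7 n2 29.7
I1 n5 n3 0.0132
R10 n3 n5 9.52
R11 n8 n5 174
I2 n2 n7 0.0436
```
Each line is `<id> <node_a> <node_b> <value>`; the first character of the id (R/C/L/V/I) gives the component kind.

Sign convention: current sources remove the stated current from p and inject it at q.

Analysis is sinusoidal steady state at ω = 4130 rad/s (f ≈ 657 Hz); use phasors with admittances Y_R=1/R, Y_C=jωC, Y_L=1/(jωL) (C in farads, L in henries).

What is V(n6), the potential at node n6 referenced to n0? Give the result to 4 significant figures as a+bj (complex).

Element admittances at ω=4130 rad/s:
  Y(C1) = 0.000+0.3655j S between n2,n4
  Y(R1) = 0.1316+0.000j S between n7,n8
  Y(R2) = 0.003425+0.000j S between n4,n1
  Y(R3) = 0.02933+0.000j S between n8,n7
  Y(R4) = 0.001770+0.000j S between n0,n5
  Y(R5) = 0.4808+0.000j S between n1,n0
  Y(L1) = 0.000-0.008044j S between n1,n5
  Y(R6) = 0.7092+0.000j S between n8,n7
  Y(R7) = 0.1495+0.000j S between n5,n7
  Y(R8) = 0.09804+0.000j S between n6,n7
  Y(C2) = 0.000+0.002664j S between n2,n6
  Y(L2) = 0.000-0.1807j S between n1,n5
  Y(L3) = 0.000-0.1863j S between n3,n4
  Y(R9) = 0.03367+0.000j S between n7,n2
  I1: injects 0.0132 A into n3 (from n5)
  Y(R10) = 0.1050+0.000j S between n3,n5
  Y(R11) = 0.005747+0.000j S between n8,n5
  I2: injects 0.0436 A into n7 (from n2)
Assemble and solve the 8×8 MNA system:
  V(n1)=8.826e-06-1.217e-05j  V(n2)=-0.1754-0.04924j  V(n3)=-0.1669+0.02932j  V(n4)=-0.1816-0.1343j  V(n5)=-0.002397+0.003305j  V(n6)=0.1988-0.02150j  V(n7)=0.1980-0.01134j  V(n8)=0.1967-0.01124j

0.1988-0.02150j V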